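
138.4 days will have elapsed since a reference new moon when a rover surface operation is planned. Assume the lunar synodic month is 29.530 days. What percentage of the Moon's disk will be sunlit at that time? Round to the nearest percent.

138.4/29.530 = 4.687 lunations, so 4 complete cycles and 20.28 d into the next.
Phase angle: θ = 360°·(20.28 d)/(29.530 d) = 247.2°.
cos 247.2° = (-0.387), so f = (1 − (-0.387))/2 = 0.693, so 69%.

69%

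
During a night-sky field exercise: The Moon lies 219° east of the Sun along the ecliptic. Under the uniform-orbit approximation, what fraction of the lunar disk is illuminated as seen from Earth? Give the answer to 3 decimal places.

0.889

cos 219° = (-0.777), so f = (1 − (-0.777))/2 = 0.889.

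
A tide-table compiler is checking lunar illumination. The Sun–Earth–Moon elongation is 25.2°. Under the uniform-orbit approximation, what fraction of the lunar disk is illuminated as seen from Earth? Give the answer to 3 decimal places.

0.048

f = (1 − cos 25.2°)/2 = (1 − 0.905)/2 ≈ 0.048.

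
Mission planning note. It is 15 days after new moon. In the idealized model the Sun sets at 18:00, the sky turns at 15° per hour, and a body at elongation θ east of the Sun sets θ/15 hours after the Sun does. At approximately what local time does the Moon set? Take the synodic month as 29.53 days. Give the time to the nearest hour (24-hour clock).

The Moon has covered 15/29.53 of its cycle, so θ ≈ 360° × 15/29.53 = 182.9°.
At 15° of sky rotation per hour, 182.9° corresponds to a 12.19 h lag.
18:00 + 12.19 h ≈ 06:11 → 06:00 to the nearest hour.

06:00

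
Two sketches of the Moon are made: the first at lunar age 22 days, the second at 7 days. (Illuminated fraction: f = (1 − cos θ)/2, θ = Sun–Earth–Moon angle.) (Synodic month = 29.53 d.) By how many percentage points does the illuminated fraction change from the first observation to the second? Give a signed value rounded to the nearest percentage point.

-6 pp

First observation: θ = 360°·22/29.53 = 268.2°, so f = 0.516.
Second observation: θ = 85.3°, f = 0.459.
Δf = 0.459 − 0.516 = -0.056, i.e. -6 pp.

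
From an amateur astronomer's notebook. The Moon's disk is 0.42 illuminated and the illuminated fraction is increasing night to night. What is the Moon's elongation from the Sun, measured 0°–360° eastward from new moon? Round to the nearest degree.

Invert f = (1 − cos θ)/2 to get cos θ = 1 − 2(0.42) = 0.160, hence θ₀ = arccos 0.160 = 80.8°.
Waxing ⇒ before full, so θ = 80.8°.

81°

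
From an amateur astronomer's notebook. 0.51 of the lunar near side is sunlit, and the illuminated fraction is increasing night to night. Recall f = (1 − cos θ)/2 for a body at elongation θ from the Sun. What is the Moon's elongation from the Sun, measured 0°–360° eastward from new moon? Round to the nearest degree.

91°

Invert f = (1 − cos θ)/2 to get cos θ = 1 − 2(0.51) = -0.020, hence θ₀ = arccos -0.020 = 91.1°.
Waxing ⇒ before full, so θ = 91.1°.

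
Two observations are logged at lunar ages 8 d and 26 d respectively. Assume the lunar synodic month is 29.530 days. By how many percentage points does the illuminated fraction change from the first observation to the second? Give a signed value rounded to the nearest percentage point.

θ₁ = 360° × 8/29.530 = 97.5°, f₁ = (1 − cos θ₁)/2 = 0.566.
θ₂ = 360° × 26/29.530 = 317.0°, f₂ = (1 − cos θ₂)/2 = 0.135.
Change = f₂ − f₁ = -0.431 → -43 percentage points.

-43 percentage points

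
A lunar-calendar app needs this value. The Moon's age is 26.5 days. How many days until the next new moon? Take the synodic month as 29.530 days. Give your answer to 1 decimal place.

3.0 days

One full lunation from the last new moon is 29.530 d; remaining = 29.530 − 26.5 = 3.030 d.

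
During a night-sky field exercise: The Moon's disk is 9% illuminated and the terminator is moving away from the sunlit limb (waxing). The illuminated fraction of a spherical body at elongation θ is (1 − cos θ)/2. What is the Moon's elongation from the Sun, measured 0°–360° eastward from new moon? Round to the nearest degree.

35°

From f = (1 − cos θ)/2: cos θ = 1 − 2×0.09 = 0.820; arccos → 34.9°.
The Moon is waxing (0°–180°), so θ = 34.9° directly.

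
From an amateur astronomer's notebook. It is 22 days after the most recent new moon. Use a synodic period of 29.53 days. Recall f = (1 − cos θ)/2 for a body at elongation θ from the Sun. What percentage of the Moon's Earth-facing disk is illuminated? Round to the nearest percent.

52%

Phase angle: θ = 360°·(22 d)/(29.53 d) = 268.2°.
cos 268.2° = (-0.031), so f = (1 − (-0.031))/2 = 0.516, so 52%.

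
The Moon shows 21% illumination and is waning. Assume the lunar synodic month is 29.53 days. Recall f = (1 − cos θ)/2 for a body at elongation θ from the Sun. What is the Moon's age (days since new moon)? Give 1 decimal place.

25.1 days

cos θ = 1 − 2f = 0.580, giving a principal value of 54.5°.
Waning ⇒ past full, so θ = 360° − 54.5° = 305.5°.
At 360°/29.53 d per day, 305.5° corresponds to 25.06 days.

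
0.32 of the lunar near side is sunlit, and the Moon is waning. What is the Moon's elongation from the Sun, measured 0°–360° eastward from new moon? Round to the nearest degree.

291°

cos θ = 1 − 2f = 0.360, giving a principal value of 68.9°.
Since the Moon is past full (waning), take the reflex angle: θ = 360° − 68.9° = 291.1°.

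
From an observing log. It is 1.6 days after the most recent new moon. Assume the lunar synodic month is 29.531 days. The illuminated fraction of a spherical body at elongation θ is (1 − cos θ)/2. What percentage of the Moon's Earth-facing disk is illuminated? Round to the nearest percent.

Phase angle: θ = 360°·(1.6 d)/(29.531 d) = 19.5°.
With cos θ = 0.943, the lit fraction is (1 − 0.943)/2 ≈ 0.029, so 3%.

3%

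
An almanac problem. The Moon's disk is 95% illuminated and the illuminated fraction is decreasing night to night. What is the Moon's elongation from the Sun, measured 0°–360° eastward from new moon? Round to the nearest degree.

206°

From f = (1 − cos θ)/2: cos θ = 1 − 2×0.95 = -0.900; arccos → 154.2°.
Since the Moon is past full (waning), take the reflex angle: θ = 360° − 154.2° = 205.8°.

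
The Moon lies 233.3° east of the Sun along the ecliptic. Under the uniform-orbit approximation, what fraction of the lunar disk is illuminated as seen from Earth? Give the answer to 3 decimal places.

f = (1 − cos 233.3°)/2 = (1 − (-0.598))/2 ≈ 0.799.

0.799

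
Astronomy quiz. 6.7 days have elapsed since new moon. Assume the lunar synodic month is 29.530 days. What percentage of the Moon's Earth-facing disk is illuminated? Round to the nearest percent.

43%

Phase angle: θ = 360°·(6.7 d)/(29.530 d) = 81.7°.
With cos θ = 0.145, the lit fraction is (1 − 0.145)/2 ≈ 0.428, so 43%.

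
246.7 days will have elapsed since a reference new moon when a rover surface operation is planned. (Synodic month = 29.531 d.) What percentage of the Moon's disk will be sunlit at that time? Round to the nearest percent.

80%

Reduce mod P: 246.7 − 8×29.531 = 10.45 d into the current lunation.
The Moon has covered 10.45/29.531 of its cycle, so θ ≈ 360° × 10.45/29.531 = 127.4°.
cos 127.4° = (-0.608), so f = (1 − (-0.608))/2 = 0.804, so 80%.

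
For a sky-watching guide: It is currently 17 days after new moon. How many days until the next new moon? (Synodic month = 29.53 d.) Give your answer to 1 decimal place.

12.5 days

One full lunation from the last new moon is 29.53 d; remaining = 29.53 − 17 = 12.530 d.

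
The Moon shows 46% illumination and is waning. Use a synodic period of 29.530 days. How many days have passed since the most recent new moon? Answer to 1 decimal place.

22.5 days

Invert f = (1 − cos θ)/2 to get cos θ = 1 − 2(0.46) = 0.080, hence θ₀ = arccos 0.080 = 85.4°.
A waning Moon lies in 180°–360°, so θ = 360° − 85.4° = 274.6°.
Age = 29.530 × 274.6°/360° ≈ 22.52 days.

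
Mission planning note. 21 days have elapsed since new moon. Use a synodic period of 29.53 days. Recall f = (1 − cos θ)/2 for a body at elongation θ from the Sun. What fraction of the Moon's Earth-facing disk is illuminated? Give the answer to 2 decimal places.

The Moon has covered 21/29.53 of its cycle, so θ ≈ 360° × 21/29.53 = 256.0°.
With cos θ = (-0.242), the lit fraction is (1 − (-0.242))/2 ≈ 0.621.

0.62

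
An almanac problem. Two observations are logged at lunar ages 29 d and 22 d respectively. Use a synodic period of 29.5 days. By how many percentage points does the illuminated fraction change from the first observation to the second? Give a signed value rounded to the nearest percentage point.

First observation: θ = 360°·29/29.5 = 353.9°, so f = 0.003.
Second observation: θ = 268.5°, f = 0.513.
Δf = 0.513 − 0.003 = +0.510, i.e. +51 pp.

+51 percentage points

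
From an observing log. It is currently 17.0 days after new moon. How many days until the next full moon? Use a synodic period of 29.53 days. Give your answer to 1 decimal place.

Full moon occurs at elongation 180°, i.e. at age 29.53 × 180/360 = 14.765 d.
This lunation's full moon (14.765 d) has passed, so add one period: 44.295 − 17.0 = 27.295 days.

27.3 days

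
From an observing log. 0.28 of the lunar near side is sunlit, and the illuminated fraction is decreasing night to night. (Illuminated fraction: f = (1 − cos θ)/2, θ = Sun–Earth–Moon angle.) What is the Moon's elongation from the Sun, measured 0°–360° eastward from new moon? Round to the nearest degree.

296°

cos θ = 1 − 2f = 0.440, giving a principal value of 63.9°.
A waning Moon lies in 180°–360°, so θ = 360° − 63.9° = 296.1°.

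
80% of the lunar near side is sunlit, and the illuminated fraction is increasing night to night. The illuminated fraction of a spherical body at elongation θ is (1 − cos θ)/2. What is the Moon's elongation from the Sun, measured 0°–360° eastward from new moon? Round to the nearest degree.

127°

cos θ = 1 − 2f = -0.600, giving a principal value of 126.9°.
Waxing ⇒ before full, so θ = 126.9°.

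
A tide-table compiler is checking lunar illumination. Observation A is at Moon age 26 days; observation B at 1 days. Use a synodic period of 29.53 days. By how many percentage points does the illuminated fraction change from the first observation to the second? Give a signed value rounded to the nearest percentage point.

θ₁ = 360° × 26/29.53 = 317.0°, f₁ = (1 − cos θ₁)/2 = 0.135.
θ₂ = 360° × 1/29.53 = 12.2°, f₂ = (1 − cos θ₂)/2 = 0.011.
Change = f₂ − f₁ = -0.123 → -12 percentage points.

-12 percentage points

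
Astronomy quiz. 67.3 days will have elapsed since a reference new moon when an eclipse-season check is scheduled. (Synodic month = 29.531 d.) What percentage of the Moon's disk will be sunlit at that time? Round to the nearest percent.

67.3 d spans 2 complete synodic months (2 × 29.531 = 59.06 d) plus 8.24 d.
Phase angle: θ = 360°·(8.24 d)/(29.531 d) = 100.4°.
cos 100.4° = (-0.181), so f = (1 − (-0.181))/2 = 0.590, so 59%.

59%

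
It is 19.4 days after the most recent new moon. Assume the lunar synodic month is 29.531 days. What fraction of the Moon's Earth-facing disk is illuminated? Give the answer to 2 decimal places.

The Moon has covered 19.4/29.531 of its cycle, so θ ≈ 360° × 19.4/29.531 = 236.5°.
cos 236.5° = (-0.552), so f = (1 − (-0.552))/2 = 0.776.

0.78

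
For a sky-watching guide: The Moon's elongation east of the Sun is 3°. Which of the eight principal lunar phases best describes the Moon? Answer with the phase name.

3° lies in the new moon sector of the 8-phase cycle.

new moon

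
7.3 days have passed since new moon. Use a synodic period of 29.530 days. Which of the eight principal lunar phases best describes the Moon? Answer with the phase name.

first quarter

At 7.3/29.530 of the cycle, θ ≈ 89° — the first quarter range.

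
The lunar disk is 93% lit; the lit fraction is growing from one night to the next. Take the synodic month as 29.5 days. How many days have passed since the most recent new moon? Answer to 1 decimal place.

cos θ = 1 − 2f = -0.860, giving a principal value of 149.3°.
The Moon is waxing (0°–180°), so θ = 149.3° directly.
At 360°/29.5 d per day, 149.3° corresponds to 12.24 days.

12.2 days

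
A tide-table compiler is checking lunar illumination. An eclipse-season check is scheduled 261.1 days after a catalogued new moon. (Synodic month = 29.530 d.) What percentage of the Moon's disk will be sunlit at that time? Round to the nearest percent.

261.1/29.530 = 8.842 lunations, so 8 complete cycles and 24.86 d into the next.
Elongation θ = 360° × 24.86/29.530 ≈ 303.1°.
cos 303.1° = 0.546, so f = (1 − 0.546)/2 = 0.227, so 23%.

23%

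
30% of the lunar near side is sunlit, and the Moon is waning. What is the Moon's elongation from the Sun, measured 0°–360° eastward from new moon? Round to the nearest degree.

294°

Invert f = (1 − cos θ)/2 to get cos θ = 1 − 2(0.30) = 0.400, hence θ₀ = arccos 0.400 = 66.4°.
Since the Moon is past full (waning), take the reflex angle: θ = 360° − 66.4° = 293.6°.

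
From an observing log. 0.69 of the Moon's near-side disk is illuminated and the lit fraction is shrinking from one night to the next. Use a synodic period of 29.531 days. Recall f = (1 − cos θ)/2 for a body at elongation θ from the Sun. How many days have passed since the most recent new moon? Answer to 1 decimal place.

20.3 days

Invert f = (1 − cos θ)/2 to get cos θ = 1 − 2(0.69) = -0.380, hence θ₀ = arccos -0.380 = 112.3°.
Since the Moon is past full (waning), take the reflex angle: θ = 360° − 112.3° = 247.7°.
Age = 29.531 × 247.7°/360° ≈ 20.32 days.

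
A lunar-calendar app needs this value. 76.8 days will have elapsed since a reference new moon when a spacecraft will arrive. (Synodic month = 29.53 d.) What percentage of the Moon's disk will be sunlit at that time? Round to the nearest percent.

90%

76.8 d spans 2 complete synodic months (2 × 29.53 = 59.06 d) plus 17.74 d.
Phase angle: θ = 360°·(17.74 d)/(29.53 d) = 216.3°.
Illuminated fraction = (1 − cos 216.3°)/2 = (1 − (-0.806))/2 ≈ 0.903, so 90%.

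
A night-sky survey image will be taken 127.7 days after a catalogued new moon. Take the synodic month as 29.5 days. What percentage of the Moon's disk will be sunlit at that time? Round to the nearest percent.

127.7/29.5 = 4.329 lunations, so 4 complete cycles and 9.70 d into the next.
Elongation θ = 360° × 9.70/29.5 ≈ 118.4°.
Illuminated fraction = (1 − cos 118.4°)/2 = (1 − (-0.475))/2 ≈ 0.738, so 74%.

74%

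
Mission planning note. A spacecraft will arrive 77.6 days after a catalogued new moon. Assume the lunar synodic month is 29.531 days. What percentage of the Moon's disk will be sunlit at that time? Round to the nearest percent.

Reduce mod P: 77.6 − 2×29.531 = 18.54 d into the current lunation.
The Moon has covered 18.54/29.531 of its cycle, so θ ≈ 360° × 18.54/29.531 = 226.0°.
Illuminated fraction = (1 − cos 226.0°)/2 = (1 − (-0.695))/2 ≈ 0.847, so 85%.

85%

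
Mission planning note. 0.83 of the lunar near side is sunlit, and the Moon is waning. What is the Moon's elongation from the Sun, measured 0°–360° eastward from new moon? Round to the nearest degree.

229°

From f = (1 − cos θ)/2: cos θ = 1 − 2×0.83 = -0.660; arccos → 131.3°.
A waning Moon lies in 180°–360°, so θ = 360° − 131.3° = 228.7°.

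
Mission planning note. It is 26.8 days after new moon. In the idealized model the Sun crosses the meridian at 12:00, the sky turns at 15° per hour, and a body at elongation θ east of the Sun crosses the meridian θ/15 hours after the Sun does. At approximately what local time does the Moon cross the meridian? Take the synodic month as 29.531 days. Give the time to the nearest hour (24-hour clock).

Phase angle: θ = 360°·(26.8 d)/(29.531 d) = 326.7°.
The Moon trails the Sun by θ/15 = 326.7/15 ≈ 21.78 hours.
12:00 + 21.78 h ≈ 09:47 → 10:00 to the nearest hour.

10:00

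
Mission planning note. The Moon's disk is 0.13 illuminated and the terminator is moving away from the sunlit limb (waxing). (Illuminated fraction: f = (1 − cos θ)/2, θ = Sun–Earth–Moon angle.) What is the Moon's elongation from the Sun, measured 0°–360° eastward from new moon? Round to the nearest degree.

cos θ = 1 − 2f = 0.740, giving a principal value of 42.3°.
Waxing ⇒ before full, so θ = 42.3°.

42°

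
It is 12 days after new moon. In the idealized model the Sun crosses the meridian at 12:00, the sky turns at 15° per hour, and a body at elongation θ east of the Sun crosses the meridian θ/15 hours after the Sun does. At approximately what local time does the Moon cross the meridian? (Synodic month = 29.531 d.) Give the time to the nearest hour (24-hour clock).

Elongation θ = 360° × 12/29.531 ≈ 146.3°.
At 15° of sky rotation per hour, 146.3° corresponds to a 9.75 h lag.
12:00 + 9.75 h ≈ 21:45 → 22:00 to the nearest hour.

22:00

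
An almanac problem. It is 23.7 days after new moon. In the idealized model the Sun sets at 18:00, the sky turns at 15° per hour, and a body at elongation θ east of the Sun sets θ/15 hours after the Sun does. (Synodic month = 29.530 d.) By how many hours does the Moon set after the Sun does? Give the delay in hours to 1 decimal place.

19.3 h

Phase angle: θ = 360°·(23.7 d)/(29.530 d) = 288.9°.
Delay after the Sun = 288.9° / (15°/h) ≈ 19.26 h.
So the Moon sets 19.26 h after the Sun.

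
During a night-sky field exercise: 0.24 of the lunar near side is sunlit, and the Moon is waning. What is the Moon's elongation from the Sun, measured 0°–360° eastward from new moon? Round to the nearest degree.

cos θ = 1 − 2f = 0.520, giving a principal value of 58.7°.
A waning Moon lies in 180°–360°, so θ = 360° − 58.7° = 301.3°.

301°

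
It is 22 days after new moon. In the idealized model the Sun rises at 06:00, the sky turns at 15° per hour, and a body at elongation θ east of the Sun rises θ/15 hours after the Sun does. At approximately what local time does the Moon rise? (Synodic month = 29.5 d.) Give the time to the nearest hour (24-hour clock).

The Moon has covered 22/29.5 of its cycle, so θ ≈ 360° × 22/29.5 = 268.5°.
Delay after the Sun = 268.5° / (15°/h) ≈ 17.90 h.
06:00 + 17.90 h ≈ 23:54 → 00:00 to the nearest hour.

00:00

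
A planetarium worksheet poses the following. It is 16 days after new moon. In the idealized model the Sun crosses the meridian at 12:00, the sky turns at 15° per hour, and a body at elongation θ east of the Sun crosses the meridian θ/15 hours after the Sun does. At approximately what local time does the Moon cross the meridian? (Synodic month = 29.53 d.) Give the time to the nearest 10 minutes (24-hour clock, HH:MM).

01:00

The Moon has covered 16/29.53 of its cycle, so θ ≈ 360° × 16/29.53 = 195.1°.
At 15° of sky rotation per hour, 195.1° corresponds to a 13.00 h lag.
12:00 + 13.004 h ≈ 01:00 → 01:00 to the nearest ten minutes.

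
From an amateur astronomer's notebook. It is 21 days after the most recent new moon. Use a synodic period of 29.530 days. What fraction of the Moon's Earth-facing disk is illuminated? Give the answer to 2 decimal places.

0.62

Phase angle: θ = 360°·(21 d)/(29.530 d) = 256.0°.
cos 256.0° = (-0.242), so f = (1 − (-0.242))/2 = 0.621.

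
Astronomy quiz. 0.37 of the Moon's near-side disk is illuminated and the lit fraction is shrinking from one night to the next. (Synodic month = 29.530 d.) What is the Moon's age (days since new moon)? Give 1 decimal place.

Invert f = (1 − cos θ)/2 to get cos θ = 1 − 2(0.37) = 0.260, hence θ₀ = arccos 0.260 = 74.9°.
A waning Moon lies in 180°–360°, so θ = 360° − 74.9° = 285.1°.
At 360°/29.530 d per day, 285.1° corresponds to 23.38 days.

23.4 days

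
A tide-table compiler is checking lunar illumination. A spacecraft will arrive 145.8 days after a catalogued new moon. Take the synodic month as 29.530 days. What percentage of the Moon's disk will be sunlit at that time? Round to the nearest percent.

4%

145.8/29.530 = 4.937 lunations, so 4 complete cycles and 27.68 d into the next.
Elongation θ = 360° × 27.68/29.530 ≈ 337.4°.
With cos θ = 0.924, the lit fraction is (1 − 0.924)/2 ≈ 0.038, so 4%.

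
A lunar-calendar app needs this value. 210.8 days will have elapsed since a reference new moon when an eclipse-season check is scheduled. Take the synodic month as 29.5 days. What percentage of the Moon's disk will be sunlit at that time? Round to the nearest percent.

210.8 d spans 7 complete synodic months (7 × 29.5 = 206.50 d) plus 4.30 d.
Phase angle: θ = 360°·(4.30 d)/(29.5 d) = 52.5°.
cos 52.5° = 0.609, so f = (1 − 0.609)/2 = 0.195, so 20%.

20%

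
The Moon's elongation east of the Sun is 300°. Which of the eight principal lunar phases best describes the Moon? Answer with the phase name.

waning crescent

300° lies in the waning crescent sector of the 8-phase cycle.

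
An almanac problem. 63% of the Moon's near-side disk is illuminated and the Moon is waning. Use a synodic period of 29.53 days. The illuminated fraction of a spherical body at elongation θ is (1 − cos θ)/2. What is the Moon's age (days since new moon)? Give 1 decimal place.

20.9 days

Invert f = (1 − cos θ)/2 to get cos θ = 1 − 2(0.63) = -0.260, hence θ₀ = arccos -0.260 = 105.1°.
Since the Moon is past full (waning), take the reflex angle: θ = 360° − 105.1° = 254.9°.
Age = 29.53 × 254.9°/360° ≈ 20.91 days.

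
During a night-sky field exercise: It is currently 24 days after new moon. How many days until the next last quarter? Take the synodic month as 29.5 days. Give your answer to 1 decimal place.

Last quarter occurs at elongation 270°, i.e. at age 29.5 × 270/360 = 22.125 d.
This lunation's last quarter (22.125 d) has passed, so add one period: 51.625 − 24 = 27.625 days.

27.6 days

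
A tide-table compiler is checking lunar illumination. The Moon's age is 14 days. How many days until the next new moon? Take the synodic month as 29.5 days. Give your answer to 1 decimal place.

15.5 days

One full lunation from the last new moon is 29.5 d; remaining = 29.5 − 14 = 15.500 d.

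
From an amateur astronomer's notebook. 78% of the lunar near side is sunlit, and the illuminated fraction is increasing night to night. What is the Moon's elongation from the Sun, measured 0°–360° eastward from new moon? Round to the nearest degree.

From f = (1 − cos θ)/2: cos θ = 1 − 2×0.78 = -0.560; arccos → 124.1°.
Before full moon the principal value applies: θ = 124.1°.

124°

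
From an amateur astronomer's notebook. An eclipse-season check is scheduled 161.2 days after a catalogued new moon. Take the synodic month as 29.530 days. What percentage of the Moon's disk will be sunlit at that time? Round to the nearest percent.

161.2/29.530 = 5.459 lunations, so 5 complete cycles and 13.55 d into the next.
Phase angle: θ = 360°·(13.55 d)/(29.530 d) = 165.2°.
cos 165.2° = (-0.967), so f = (1 − (-0.967))/2 = 0.983, so 98%.

98%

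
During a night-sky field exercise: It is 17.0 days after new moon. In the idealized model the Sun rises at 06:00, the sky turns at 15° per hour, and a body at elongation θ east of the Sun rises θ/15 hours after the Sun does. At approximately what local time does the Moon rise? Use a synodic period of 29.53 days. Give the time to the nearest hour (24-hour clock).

20:00

The Moon has covered 17.0/29.53 of its cycle, so θ ≈ 360° × 17.0/29.53 = 207.2°.
Delay after the Sun = 207.2° / (15°/h) ≈ 13.82 h.
06:00 + 13.82 h ≈ 19:49 → 20:00 to the nearest hour.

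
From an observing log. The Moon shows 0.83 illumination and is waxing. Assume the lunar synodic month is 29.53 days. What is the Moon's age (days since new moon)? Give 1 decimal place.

10.8 days

cos θ = 1 − 2f = -0.660, giving a principal value of 131.3°.
Waxing ⇒ before full, so θ = 131.3°.
At 360°/29.53 d per day, 131.3° corresponds to 10.77 days.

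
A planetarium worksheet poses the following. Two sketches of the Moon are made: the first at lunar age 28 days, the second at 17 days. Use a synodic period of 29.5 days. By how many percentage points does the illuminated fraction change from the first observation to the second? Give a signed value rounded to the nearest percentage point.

+92 percentage points

First observation: θ = 360°·28/29.5 = 341.7°, so f = 0.025.
Second observation: θ = 207.5°, f = 0.944.
Δf = 0.944 − 0.025 = +0.918, i.e. +92 pp.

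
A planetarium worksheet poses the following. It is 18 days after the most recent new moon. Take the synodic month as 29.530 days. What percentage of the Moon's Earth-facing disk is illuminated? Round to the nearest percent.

The Moon has covered 18/29.530 of its cycle, so θ ≈ 360° × 18/29.530 = 219.4°.
cos 219.4° = (-0.772), so f = (1 − (-0.772))/2 = 0.886, so 89%.

89%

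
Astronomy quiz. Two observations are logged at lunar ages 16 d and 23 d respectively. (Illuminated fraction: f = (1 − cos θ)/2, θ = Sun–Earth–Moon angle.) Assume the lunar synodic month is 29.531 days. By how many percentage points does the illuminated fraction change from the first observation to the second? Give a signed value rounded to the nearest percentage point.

-57 pp

First observation: θ = 360°·16/29.531 = 195.0°, so f = 0.983.
Second observation: θ = 280.4°, f = 0.410.
Δf = 0.410 − 0.983 = -0.573, i.e. -57 pp.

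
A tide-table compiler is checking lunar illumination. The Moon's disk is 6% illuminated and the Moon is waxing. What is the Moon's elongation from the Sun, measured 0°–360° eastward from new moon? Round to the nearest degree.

28°

From f = (1 − cos θ)/2: cos θ = 1 − 2×0.06 = 0.880; arccos → 28.4°.
The Moon is waxing (0°–180°), so θ = 28.4° directly.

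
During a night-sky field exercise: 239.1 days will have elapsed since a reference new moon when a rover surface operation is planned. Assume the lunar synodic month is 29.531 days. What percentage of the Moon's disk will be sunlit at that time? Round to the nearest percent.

Reduce mod P: 239.1 − 8×29.531 = 2.85 d into the current lunation.
Phase angle: θ = 360°·(2.85 d)/(29.531 d) = 34.8°.
With cos θ = 0.821, the lit fraction is (1 − 0.821)/2 ≈ 0.089, so 9%.

9%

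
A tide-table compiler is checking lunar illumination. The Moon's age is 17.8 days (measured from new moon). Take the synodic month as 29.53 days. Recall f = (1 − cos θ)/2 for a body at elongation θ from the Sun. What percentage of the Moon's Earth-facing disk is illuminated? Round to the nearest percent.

90%

Phase angle: θ = 360°·(17.8 d)/(29.53 d) = 217.0°.
Illuminated fraction = (1 − cos 217.0°)/2 = (1 − (-0.799))/2 ≈ 0.899, so 90%.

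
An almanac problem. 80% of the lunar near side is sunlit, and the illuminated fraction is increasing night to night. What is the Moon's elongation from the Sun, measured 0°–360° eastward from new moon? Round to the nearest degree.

Invert f = (1 − cos θ)/2 to get cos θ = 1 − 2(0.80) = -0.600, hence θ₀ = arccos -0.600 = 126.9°.
Waxing ⇒ before full, so θ = 126.9°.

127°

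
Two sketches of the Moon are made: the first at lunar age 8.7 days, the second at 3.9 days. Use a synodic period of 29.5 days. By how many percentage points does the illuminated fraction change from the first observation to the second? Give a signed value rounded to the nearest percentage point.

θ₁ = 360° × 8.7/29.5 = 106.2°, f₁ = (1 − cos θ₁)/2 = 0.639.
θ₂ = 360° × 3.9/29.5 = 47.6°, f₂ = (1 − cos θ₂)/2 = 0.163.
Change = f₂ − f₁ = -0.476 → -48 percentage points.

-48 percentage points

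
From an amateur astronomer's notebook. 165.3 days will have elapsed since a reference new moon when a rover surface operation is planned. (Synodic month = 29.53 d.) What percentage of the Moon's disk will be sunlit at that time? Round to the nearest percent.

91%

165.3 d spans 5 complete synodic months (5 × 29.53 = 147.65 d) plus 17.65 d.
The Moon has covered 17.65/29.53 of its cycle, so θ ≈ 360° × 17.65/29.53 = 215.2°.
Illuminated fraction = (1 − cos 215.2°)/2 = (1 − (-0.817))/2 ≈ 0.909, so 91%.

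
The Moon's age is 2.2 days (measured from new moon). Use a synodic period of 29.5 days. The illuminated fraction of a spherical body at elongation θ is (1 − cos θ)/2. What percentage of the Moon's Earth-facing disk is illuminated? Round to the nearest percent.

5%

The Moon has covered 2.2/29.5 of its cycle, so θ ≈ 360° × 2.2/29.5 = 26.8°.
cos 26.8° = 0.892, so f = (1 − 0.892)/2 = 0.054, so 5%.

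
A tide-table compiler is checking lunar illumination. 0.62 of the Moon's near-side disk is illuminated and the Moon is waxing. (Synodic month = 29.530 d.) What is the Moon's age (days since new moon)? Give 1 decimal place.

cos θ = 1 − 2f = -0.240, giving a principal value of 103.9°.
The Moon is waxing (0°–180°), so θ = 103.9° directly.
At 360°/29.530 d per day, 103.9° corresponds to 8.52 days.

8.5 days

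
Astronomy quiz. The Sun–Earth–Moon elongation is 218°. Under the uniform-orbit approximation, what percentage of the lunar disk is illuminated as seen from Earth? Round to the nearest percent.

89%

cos 218° = (-0.788), so f = (1 − (-0.788))/2 = 0.894, i.e. 89%.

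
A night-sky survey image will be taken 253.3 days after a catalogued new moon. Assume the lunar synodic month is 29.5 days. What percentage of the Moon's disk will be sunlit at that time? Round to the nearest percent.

Reduce mod P: 253.3 − 8×29.5 = 17.30 d into the current lunation.
Phase angle: θ = 360°·(17.30 d)/(29.5 d) = 211.1°.
Illuminated fraction = (1 − cos 211.1°)/2 = (1 − (-0.856))/2 ≈ 0.928, so 93%.

93%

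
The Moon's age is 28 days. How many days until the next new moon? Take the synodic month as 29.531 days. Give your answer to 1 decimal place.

1.5 days

The next new moon completes the synodic month: 29.531 − 28 = 1.531 days.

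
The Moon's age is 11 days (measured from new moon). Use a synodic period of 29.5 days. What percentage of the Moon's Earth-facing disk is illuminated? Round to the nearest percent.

Phase angle: θ = 360°·(11 d)/(29.5 d) = 134.2°.
cos 134.2° = (-0.698), so f = (1 − (-0.698))/2 = 0.849, so 85%.

85%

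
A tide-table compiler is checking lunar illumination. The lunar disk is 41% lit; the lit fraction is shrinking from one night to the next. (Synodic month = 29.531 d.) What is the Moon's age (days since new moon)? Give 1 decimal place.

From f = (1 − cos θ)/2: cos θ = 1 − 2×0.41 = 0.180; arccos → 79.6°.
Since the Moon is past full (waning), take the reflex angle: θ = 360° − 79.6° = 280.4°.
That fraction of the synodic month is 280.4/360 × 29.531 d ≈ 23.00 d.

23.0 days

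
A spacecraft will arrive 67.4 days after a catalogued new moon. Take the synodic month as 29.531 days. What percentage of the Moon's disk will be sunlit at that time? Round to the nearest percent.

67.4 d spans 2 complete synodic months (2 × 29.531 = 59.06 d) plus 8.34 d.
The Moon has covered 8.34/29.531 of its cycle, so θ ≈ 360° × 8.34/29.531 = 101.6°.
With cos θ = (-0.202), the lit fraction is (1 − (-0.202))/2 ≈ 0.601, so 60%.

60%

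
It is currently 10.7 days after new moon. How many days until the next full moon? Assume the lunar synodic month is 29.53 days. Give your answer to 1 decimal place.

4.1 days

Full moon occurs at elongation 180°, i.e. at age 29.53 × 180/360 = 14.765 d.
So 4.065 days remain (14.765 − 10.7).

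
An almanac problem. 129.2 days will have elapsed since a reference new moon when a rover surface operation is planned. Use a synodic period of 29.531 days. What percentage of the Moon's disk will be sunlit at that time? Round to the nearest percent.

85%

129.2/29.531 = 4.375 lunations, so 4 complete cycles and 11.08 d into the next.
The Moon has covered 11.08/29.531 of its cycle, so θ ≈ 360° × 11.08/29.531 = 135.0°.
With cos θ = (-0.707), the lit fraction is (1 − (-0.707))/2 ≈ 0.854, so 85%.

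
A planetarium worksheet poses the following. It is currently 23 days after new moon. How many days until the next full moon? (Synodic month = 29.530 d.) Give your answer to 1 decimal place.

Full moon is 0.5 of the way through the cycle: age 0.5 × 29.530 = 14.765 d.
This lunation's full moon (14.765 d) has passed, so add one period: 44.295 − 23 = 21.295 days.

21.3 days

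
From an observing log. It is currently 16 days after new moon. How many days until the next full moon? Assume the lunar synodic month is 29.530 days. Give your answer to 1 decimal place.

Full moon is 0.5 of the way through the cycle: age 0.5 × 29.530 = 14.765 d.
This lunation's full moon (14.765 d) has passed, so add one period: 44.295 − 16 = 28.295 days.

28.3 days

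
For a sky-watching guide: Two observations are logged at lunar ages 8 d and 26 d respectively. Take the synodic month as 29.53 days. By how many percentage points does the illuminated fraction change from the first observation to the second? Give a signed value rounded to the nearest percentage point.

-43 percentage points

First observation: θ = 360°·8/29.53 = 97.5°, so f = 0.566.
Second observation: θ = 317.0°, f = 0.135.
Δf = 0.135 − 0.566 = -0.431, i.e. -43 pp.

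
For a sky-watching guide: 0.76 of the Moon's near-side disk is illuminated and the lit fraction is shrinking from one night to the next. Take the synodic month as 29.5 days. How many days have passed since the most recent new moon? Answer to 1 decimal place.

19.6 days

From f = (1 − cos θ)/2: cos θ = 1 − 2×0.76 = -0.520; arccos → 121.3°.
Since the Moon is past full (waning), take the reflex angle: θ = 360° − 121.3° = 238.7°.
That fraction of the synodic month is 238.7/360 × 29.5 d ≈ 19.56 d.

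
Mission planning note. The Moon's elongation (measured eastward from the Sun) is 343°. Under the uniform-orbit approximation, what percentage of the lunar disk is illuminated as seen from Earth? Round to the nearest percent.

Half-versine of 343°: (1 − 0.956)/2 = 0.022, i.e. 2%.

2%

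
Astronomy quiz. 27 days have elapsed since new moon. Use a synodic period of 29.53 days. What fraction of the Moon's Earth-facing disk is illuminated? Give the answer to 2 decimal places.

Phase angle: θ = 360°·(27 d)/(29.53 d) = 329.2°.
cos 329.2° = 0.859, so f = (1 − 0.859)/2 = 0.071.

0.07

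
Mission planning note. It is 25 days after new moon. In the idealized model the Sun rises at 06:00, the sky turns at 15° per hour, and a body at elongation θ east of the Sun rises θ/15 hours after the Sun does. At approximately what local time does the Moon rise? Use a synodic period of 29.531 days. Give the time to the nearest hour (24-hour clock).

02:00

The Moon has covered 25/29.531 of its cycle, so θ ≈ 360° × 25/29.531 = 304.8°.
At 15° of sky rotation per hour, 304.8° corresponds to a 20.32 h lag.
06:00 + 20.32 h ≈ 02:19 → 02:00 to the nearest hour.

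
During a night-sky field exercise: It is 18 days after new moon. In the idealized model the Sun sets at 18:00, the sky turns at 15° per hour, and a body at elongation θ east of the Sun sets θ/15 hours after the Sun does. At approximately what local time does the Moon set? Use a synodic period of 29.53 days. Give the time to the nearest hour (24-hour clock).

09:00

Elongation θ = 360° × 18/29.53 ≈ 219.4°.
The Moon trails the Sun by θ/15 = 219.4/15 ≈ 14.63 hours.
18:00 + 14.63 h ≈ 08:38 → 09:00 to the nearest hour.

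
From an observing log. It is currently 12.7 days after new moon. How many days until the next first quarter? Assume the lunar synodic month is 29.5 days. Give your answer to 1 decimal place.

First quarter occurs at elongation 90°, i.e. at age 29.5 × 90/360 = 7.375 d.
Already past this cycle's first quarter; the next is at 7.375 + 29.5 = 36.875 d, so 36.875 − 12.7 = 24.175 days.

24.2 days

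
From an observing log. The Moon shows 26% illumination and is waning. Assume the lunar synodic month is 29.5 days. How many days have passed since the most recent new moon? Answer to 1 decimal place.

From f = (1 − cos θ)/2: cos θ = 1 − 2×0.26 = 0.480; arccos → 61.3°.
Since the Moon is past full (waning), take the reflex angle: θ = 360° − 61.3° = 298.7°.
Age = 29.5 × 298.7°/360° ≈ 24.48 days.

24.5 days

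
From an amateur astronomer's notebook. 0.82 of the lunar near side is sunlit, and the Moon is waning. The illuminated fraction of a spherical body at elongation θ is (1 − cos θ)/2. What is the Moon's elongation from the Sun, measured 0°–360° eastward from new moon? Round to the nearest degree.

cos θ = 1 − 2f = -0.640, giving a principal value of 129.8°.
Since the Moon is past full (waning), take the reflex angle: θ = 360° − 129.8° = 230.2°.

230°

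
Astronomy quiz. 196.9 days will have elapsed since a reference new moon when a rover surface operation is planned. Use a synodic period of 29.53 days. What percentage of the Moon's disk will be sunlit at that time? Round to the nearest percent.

196.9/29.53 = 6.668 lunations, so 6 complete cycles and 19.72 d into the next.
The Moon has covered 19.72/29.53 of its cycle, so θ ≈ 360° × 19.72/29.53 = 240.4°.
cos 240.4° = (-0.494), so f = (1 − (-0.494))/2 = 0.747, so 75%.

75%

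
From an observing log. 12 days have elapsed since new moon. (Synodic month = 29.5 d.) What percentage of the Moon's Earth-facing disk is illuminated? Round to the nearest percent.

92%

Phase angle: θ = 360°·(12 d)/(29.5 d) = 146.4°.
With cos θ = (-0.833), the lit fraction is (1 − (-0.833))/2 ≈ 0.917, so 92%.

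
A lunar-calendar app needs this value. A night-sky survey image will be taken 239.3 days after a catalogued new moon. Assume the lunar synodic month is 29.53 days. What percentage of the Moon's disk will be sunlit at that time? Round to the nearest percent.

10%

239.3 d spans 8 complete synodic months (8 × 29.53 = 236.24 d) plus 3.06 d.
Elongation θ = 360° × 3.06/29.53 ≈ 37.3°.
With cos θ = 0.795, the lit fraction is (1 − 0.795)/2 ≈ 0.102, so 10%.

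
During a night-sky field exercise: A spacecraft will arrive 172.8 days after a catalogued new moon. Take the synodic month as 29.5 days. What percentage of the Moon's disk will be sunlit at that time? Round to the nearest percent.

19%

172.8/29.5 = 5.858 lunations, so 5 complete cycles and 25.30 d into the next.
Phase angle: θ = 360°·(25.30 d)/(29.5 d) = 308.7°.
Illuminated fraction = (1 − cos 308.7°)/2 = (1 − 0.626)/2 ≈ 0.187, so 19%.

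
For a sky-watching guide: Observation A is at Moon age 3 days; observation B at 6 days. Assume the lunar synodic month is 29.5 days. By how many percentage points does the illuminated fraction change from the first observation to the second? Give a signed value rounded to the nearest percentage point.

+26 pp

θ₁ = 360° × 3/29.5 = 36.6°, f₁ = (1 − cos θ₁)/2 = 0.099.
θ₂ = 360° × 6/29.5 = 73.2°, f₂ = (1 − cos θ₂)/2 = 0.356.
Change = f₂ − f₁ = +0.257 → +26 percentage points.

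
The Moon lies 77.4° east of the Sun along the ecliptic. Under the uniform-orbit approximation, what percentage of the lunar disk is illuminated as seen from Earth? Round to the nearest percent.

39%

f = (1 − cos 77.4°)/2 = (1 − 0.218)/2 ≈ 0.391, i.e. 39%.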